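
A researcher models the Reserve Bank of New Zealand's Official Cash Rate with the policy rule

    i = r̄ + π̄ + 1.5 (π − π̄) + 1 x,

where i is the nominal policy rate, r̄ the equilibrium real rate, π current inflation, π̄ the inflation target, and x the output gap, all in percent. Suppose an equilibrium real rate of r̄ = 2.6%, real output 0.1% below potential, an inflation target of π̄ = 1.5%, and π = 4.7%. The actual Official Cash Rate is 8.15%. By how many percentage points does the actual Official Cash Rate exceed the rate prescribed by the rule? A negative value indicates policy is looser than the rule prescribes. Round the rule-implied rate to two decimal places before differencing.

-0.65 pp

Output 0.1% below potential → x = -0.1.
i = 2.6 + 1.5 + 1.5 × (4.7 − 1.5) + 1 × (-0.1)
   = 2.6 + 1.5 + 4.8 − 0.1 = 8.80
Deviation = 8.15 − 8.80 = -0.65 pp.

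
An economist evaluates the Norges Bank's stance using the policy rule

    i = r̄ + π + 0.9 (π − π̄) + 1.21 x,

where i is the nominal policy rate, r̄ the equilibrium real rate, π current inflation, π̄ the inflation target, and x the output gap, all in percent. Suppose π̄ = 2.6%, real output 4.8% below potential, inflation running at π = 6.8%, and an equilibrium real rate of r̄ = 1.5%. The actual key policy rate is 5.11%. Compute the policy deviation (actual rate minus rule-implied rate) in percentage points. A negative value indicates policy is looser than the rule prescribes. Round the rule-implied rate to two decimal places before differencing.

Output 4.8% below potential → x = -4.8.
i = 1.5 + 6.8 + 0.9 × (6.8 − 2.6) + 1.21 × (-4.8)
   = 1.5 + 6.8 + 3.78 − 5.808 = 6.27
Deviation = 5.11 − 6.27 = -1.16 pp.

-1.16 pp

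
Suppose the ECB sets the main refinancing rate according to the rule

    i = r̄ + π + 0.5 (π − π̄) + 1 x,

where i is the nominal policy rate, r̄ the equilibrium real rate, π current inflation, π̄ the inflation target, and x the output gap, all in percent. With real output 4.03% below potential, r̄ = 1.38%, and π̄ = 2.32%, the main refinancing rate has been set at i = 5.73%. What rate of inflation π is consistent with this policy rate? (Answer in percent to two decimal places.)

6.36%

Output 4.03% below potential → x = -4.03.
Collecting π: i = r̄ + (1 + 0.5) π − 0.5 π̄ + 1 x
1.5 π = 5.73 − 1.38 + 0.5 × 2.32 − 1 × (-4.03) = 9.54
π = 9.54 / 1.5 = 6.36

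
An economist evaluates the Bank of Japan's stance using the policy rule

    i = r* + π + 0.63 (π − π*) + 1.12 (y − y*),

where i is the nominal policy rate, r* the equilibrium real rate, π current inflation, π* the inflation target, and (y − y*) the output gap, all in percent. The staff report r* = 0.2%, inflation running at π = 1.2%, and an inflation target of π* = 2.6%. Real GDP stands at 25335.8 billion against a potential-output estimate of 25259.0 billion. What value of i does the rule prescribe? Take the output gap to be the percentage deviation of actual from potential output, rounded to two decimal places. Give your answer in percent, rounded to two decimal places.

0.85%

Output gap = 100 × (25335.8 − 25259.0) / 25259.0 = 0.30%.
i = 0.20 + 1.20 + 0.63 × (1.20 − 2.60) + 1.12 × 0.30
   = 0.20 + 1.2 − 0.882 + 0.336 = 0.85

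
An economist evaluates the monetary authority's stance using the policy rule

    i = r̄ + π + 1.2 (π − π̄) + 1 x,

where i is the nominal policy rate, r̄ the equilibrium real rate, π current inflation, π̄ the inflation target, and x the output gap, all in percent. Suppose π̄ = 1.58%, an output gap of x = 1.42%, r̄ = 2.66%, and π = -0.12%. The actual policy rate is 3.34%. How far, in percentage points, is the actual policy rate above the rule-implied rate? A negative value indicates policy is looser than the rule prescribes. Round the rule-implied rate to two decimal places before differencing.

i = 2.66 + (-0.12) + 1.2 × (-0.12 − 1.58) + 1 × 1.42
   = 2.66 − 0.12 − 2.04 + 1.42 = 1.92
Deviation = 3.34 − 1.92 = 1.42 pp.

1.42 pp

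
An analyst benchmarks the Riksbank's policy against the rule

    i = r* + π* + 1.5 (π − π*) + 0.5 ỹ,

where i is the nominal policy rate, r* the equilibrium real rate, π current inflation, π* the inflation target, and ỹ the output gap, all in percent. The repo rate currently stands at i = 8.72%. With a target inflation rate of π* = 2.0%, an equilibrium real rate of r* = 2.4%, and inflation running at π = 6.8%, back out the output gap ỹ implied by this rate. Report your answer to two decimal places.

-5.76%

0.5 ỹ = 8.72 − 2.4 − 2.0 − 1.5 × (6.8 − 2.0) = -2.88
ỹ = -2.88 / 0.5 = -5.76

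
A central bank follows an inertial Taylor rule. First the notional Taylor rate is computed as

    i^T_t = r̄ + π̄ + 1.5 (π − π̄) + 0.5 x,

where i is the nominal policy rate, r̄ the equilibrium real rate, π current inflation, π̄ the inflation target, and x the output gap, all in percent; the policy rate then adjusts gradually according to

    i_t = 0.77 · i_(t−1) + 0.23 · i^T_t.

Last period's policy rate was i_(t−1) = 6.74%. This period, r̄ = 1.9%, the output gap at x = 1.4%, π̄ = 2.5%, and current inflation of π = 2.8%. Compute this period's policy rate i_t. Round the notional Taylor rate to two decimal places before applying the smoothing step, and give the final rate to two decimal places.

6.47%

i^T_t = 1.9 + 2.5 + 1.5 × (2.8 − 2.5) + 0.5 × 1.4
   = 1.9 + 2.5 + 0.45 + 0.7 = 5.55
i_t = 0.77 × 6.74 + 0.23 × 5.55 = 5.1898 + 1.2765 = 6.47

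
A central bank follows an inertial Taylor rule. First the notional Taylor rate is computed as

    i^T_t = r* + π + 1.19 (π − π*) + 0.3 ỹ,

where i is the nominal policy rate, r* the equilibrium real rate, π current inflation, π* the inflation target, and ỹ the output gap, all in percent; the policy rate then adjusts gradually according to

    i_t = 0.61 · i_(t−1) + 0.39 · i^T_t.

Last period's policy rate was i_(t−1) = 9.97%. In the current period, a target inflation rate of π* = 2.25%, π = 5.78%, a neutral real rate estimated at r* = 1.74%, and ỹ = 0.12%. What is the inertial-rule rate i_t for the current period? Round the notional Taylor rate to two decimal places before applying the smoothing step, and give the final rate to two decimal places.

10.67%

i^T_t = 1.74 + 5.78 + 1.19 × (5.78 − 2.25) + 0.3 × 0.12
   = 1.74 + 5.78 + 4.2007 + 0.036 = 11.76
i_t = 0.61 × 9.97 + 0.39 × 11.76 = 6.0817 + 4.5864 = 10.67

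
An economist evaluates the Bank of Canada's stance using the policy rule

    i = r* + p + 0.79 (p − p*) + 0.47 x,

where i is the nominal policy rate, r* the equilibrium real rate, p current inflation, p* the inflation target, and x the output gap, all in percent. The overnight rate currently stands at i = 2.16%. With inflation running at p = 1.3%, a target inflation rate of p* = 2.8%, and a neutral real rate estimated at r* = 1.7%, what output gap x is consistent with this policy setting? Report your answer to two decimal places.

0.47 x = 2.16 − 1.7 − 1.3 − 0.79 × (1.3 − 2.8) = 0.345
x = 0.345 / 0.47 = 0.73

0.73%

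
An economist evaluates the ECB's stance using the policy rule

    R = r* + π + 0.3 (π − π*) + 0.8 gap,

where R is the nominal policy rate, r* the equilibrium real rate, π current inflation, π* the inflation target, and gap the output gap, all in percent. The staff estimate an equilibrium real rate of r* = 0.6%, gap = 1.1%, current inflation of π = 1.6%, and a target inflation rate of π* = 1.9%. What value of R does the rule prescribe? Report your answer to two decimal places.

2.99%

R = 0.6 + 1.6 + 0.3 × (1.6 − 1.9) + 0.8 × 1.1
   = 0.6 + 1.6 − 0.09 + 0.88 = 2.99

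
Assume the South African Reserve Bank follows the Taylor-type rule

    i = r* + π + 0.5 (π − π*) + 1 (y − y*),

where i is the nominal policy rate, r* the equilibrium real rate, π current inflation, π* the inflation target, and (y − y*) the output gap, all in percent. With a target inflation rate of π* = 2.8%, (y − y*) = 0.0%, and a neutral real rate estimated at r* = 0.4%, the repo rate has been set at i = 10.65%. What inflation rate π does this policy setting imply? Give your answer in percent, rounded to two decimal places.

7.77%

Collecting π: i = r* + (1 + 0.5) π − 0.5 π* + 1 (y − y*)
1.5 π = 10.65 − 0.4 + 0.5 × 2.8 − 1 × 0.0 = 11.65
π = 11.65 / 1.5 = 7.77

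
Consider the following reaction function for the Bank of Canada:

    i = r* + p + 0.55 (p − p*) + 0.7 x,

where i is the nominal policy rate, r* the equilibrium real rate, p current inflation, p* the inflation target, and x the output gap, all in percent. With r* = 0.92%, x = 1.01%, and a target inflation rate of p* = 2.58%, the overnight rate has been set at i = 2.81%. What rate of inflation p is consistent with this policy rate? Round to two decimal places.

Collecting p: i = r* + (1 + 0.55) p − 0.55 p* + 0.7 x
1.55 p = 2.81 − 0.92 + 0.55 × 2.58 − 0.7 × 1.01 = 2.602
p = 2.602 / 1.55 = 1.68

1.68%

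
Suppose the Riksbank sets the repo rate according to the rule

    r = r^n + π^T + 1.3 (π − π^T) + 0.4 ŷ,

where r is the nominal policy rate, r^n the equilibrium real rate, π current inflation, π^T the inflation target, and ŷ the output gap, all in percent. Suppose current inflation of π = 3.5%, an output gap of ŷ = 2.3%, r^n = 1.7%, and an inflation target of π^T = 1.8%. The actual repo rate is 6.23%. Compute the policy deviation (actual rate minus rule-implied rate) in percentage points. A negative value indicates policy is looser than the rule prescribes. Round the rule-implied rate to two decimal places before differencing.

r = 1.7 + 1.8 + 1.3 × (3.5 − 1.8) + 0.4 × 2.3
   = 1.7 + 1.8 + 2.21 + 0.92 = 6.63
Deviation = 6.23 − 6.63 = -0.40 pp.

-0.40 pp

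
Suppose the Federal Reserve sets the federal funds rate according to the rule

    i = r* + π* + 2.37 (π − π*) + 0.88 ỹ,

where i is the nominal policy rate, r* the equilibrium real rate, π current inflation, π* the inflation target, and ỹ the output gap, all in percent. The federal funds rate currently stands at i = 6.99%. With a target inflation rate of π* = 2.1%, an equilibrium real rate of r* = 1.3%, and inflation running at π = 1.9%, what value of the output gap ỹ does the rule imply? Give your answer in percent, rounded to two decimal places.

4.62%

0.88 ỹ = 6.99 − 1.3 − 2.1 − 2.37 × (1.9 − 2.1) = 4.064
ỹ = 4.064 / 0.88 = 4.62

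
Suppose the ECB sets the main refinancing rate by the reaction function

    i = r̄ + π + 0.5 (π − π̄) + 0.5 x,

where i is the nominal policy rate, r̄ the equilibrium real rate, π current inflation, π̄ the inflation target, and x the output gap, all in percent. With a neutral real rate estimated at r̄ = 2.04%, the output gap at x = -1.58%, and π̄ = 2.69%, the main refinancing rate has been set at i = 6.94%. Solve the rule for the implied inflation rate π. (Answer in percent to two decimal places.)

4.69%

Collecting π: i = r̄ + (1 + 0.5) π − 0.5 π̄ + 0.5 x
1.5 π = 6.94 − 2.04 + 0.5 × 2.69 − 0.5 × (-1.58) = 7.035
π = 7.035 / 1.5 = 4.69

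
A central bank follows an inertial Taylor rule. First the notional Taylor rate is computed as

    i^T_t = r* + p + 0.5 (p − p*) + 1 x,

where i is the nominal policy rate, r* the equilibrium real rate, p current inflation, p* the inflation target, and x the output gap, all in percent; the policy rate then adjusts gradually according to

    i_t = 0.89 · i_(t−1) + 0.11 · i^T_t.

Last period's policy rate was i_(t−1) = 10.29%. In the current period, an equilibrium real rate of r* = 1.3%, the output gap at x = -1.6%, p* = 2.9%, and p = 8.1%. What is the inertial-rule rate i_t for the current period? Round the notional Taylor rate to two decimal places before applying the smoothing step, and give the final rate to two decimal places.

10.30%

i^T_t = 1.3 + 8.1 + 0.5 × (8.1 − 2.9) + 1 × (-1.6)
   = 1.3 + 8.1 + 2.6 − 1.6 = 10.40
i_t = 0.89 × 10.29 + 0.11 × 10.40 = 9.1581 + 1.144 = 10.30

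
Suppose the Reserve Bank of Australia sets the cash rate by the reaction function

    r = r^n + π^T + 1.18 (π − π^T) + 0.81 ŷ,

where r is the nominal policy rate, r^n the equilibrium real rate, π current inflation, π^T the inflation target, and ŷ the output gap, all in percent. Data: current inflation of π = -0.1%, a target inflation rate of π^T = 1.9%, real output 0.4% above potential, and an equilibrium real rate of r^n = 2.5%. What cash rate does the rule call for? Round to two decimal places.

Output 0.4% above potential → ŷ = 0.4.
r = 2.5 + 1.9 + 1.18 × (-0.1 − 1.9) + 0.81 × 0.4
   = 2.5 + 1.9 − 2.36 + 0.324 = 2.36

2.36%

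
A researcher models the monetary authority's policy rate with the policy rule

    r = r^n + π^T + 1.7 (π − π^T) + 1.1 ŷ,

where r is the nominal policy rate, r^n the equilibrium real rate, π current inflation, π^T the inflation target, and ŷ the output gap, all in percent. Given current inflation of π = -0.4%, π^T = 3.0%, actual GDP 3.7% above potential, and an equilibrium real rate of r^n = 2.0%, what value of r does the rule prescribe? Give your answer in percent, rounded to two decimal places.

3.29%

Output 3.7% above potential → ŷ = 3.7.
r = 2.0 + 3.0 + 1.7 × (-0.4 − 3.0) + 1.1 × 3.7
   = 2.0 + 3 − 5.78 + 4.07 = 3.29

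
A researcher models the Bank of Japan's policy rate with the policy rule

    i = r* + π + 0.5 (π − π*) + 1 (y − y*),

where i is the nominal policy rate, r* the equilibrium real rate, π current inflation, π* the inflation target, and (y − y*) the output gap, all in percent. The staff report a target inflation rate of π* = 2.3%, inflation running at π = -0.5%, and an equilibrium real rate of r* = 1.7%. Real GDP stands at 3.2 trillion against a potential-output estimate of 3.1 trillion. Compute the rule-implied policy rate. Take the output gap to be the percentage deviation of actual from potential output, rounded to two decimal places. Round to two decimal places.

3.03%

Output gap = 100 × (3.2 − 3.1) / 3.1 = 3.23%.
i = 1.70 + (-0.50) + 0.5 × (-0.50 − 2.30) + 1 × 3.23
   = 1.70 − 0.5 − 1.4 + 3.23 = 3.03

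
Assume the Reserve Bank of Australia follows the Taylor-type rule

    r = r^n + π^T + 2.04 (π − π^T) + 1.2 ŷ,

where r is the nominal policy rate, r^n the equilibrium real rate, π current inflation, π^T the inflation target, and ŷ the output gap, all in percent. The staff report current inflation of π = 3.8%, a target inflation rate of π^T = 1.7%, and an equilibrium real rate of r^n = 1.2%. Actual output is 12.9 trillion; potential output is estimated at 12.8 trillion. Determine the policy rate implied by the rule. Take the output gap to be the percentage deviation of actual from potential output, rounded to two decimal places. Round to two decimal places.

Output gap = 100 × (12.9 − 12.8) / 12.8 = 0.78%.
r = 1.20 + 1.70 + 2.04 × (3.80 − 1.70) + 1.2 × 0.78
   = 1.20 + 1.7 + 4.284 + 0.936 = 8.12

8.12%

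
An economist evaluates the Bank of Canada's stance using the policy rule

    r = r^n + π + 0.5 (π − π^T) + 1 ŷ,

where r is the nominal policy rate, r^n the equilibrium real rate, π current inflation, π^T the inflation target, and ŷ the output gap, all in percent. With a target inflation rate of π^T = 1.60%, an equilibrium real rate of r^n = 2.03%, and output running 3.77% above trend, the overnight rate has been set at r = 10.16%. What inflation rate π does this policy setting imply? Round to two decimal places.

3.44%

Output 3.77% above potential → ŷ = 3.77.
Collecting π: r = r^n + (1 + 0.5) π − 0.5 π^T + 1 ŷ
1.5 π = 10.16 − 2.03 + 0.5 × 1.60 − 1 × 3.77 = 5.16
π = 5.16 / 1.5 = 3.44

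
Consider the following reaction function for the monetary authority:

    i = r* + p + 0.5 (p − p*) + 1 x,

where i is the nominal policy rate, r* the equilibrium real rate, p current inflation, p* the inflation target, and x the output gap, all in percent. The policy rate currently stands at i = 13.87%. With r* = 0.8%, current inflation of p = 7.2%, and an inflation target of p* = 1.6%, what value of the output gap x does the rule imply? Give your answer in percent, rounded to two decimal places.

1 x = 13.87 − 0.8 − 7.2 − 0.5 × (7.2 − 1.6) = 3.07
x = 3.07 / 1 = 3.07

3.07%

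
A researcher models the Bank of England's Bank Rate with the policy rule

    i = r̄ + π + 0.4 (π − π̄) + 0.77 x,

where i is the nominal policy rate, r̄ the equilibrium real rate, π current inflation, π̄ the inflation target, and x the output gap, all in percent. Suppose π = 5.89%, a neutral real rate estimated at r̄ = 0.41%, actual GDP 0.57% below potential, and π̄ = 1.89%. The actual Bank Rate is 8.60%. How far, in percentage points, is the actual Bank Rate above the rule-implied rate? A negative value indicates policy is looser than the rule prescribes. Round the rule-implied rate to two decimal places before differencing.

1.14 pp

Output 0.57% below potential → x = -0.57.
i = 0.41 + 5.89 + 0.4 × (5.89 − 1.89) + 0.77 × (-0.57)
   = 0.41 + 5.89 + 1.6 − 0.4389 = 7.46
Deviation = 8.60 − 7.46 = 1.14 pp.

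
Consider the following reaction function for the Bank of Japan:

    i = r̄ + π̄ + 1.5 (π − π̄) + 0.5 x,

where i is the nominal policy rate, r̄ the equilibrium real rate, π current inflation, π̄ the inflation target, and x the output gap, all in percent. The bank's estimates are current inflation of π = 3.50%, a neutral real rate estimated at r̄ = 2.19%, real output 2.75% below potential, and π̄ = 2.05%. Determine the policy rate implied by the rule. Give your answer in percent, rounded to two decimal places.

5.04%

Output 2.75% below potential → x = -2.75.
i = 2.19 + 2.05 + 1.5 × (3.50 − 2.05) + 0.5 × (-2.75)
   = 2.19 + 2.05 + 2.175 − 1.375 = 5.04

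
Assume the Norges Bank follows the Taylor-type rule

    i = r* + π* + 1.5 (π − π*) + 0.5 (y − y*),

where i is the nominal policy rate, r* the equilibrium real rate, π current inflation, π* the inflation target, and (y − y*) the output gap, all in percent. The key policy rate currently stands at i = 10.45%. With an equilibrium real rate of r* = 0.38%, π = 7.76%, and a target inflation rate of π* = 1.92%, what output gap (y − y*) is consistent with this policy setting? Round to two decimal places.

0.5 (y − y*) = 10.45 − 0.38 − 1.92 − 1.5 × (7.76 − 1.92) = -0.61
(y − y*) = -0.61 / 0.5 = -1.22

-1.22%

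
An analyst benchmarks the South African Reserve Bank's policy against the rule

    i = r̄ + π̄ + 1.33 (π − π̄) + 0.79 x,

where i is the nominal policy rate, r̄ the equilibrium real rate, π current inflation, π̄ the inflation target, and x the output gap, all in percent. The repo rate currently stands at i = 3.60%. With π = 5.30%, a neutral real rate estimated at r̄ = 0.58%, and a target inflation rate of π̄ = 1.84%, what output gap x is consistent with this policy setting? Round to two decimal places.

-4.33%

0.79 x = 3.60 − 0.58 − 1.84 − 1.33 × (5.30 − 1.84) = -3.4218
x = -3.4218 / 0.79 = -4.33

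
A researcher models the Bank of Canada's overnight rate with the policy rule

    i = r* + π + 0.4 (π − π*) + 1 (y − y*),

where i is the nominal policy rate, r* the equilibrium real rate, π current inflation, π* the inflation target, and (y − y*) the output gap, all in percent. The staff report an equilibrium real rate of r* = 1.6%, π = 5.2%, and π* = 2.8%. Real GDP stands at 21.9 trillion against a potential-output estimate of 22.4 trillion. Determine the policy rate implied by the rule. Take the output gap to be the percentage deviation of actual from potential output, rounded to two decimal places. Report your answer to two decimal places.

5.53%

Output gap = 100 × (21.9 − 22.4) / 22.4 = -2.23%.
i = 1.60 + 5.20 + 0.4 × (5.20 − 2.80) + 1 × (-2.23)
   = 1.60 + 5.2 + 0.96 − 2.23 = 5.53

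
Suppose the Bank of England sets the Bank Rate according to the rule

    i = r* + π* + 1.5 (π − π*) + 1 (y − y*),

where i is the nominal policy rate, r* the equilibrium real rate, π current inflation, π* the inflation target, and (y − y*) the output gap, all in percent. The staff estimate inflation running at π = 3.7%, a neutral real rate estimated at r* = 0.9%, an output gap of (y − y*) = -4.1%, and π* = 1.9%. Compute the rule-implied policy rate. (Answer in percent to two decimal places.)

i = 0.9 + 1.9 + 1.5 × (3.7 − 1.9) + 1 × (-4.1)
   = 0.9 + 1.9 + 2.7 − 4.1 = 1.40

1.40%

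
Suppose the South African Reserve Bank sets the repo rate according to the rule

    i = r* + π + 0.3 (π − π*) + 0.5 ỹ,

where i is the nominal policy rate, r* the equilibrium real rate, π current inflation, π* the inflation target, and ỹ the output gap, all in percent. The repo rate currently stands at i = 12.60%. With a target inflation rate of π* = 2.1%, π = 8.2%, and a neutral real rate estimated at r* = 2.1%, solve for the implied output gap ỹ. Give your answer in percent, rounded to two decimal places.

0.5 ỹ = 12.60 − 2.1 − 8.2 − 0.3 × (8.2 − 2.1) = 0.47
ỹ = 0.47 / 0.5 = 0.94

0.94%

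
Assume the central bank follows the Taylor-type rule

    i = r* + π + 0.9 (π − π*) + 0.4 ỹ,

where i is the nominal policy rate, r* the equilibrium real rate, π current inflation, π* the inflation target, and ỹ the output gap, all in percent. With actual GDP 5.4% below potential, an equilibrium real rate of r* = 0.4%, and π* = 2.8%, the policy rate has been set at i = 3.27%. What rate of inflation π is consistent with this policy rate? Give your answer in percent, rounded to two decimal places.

Output 5.4% below potential → ỹ = -5.4.
Collecting π: i = r* + (1 + 0.9) π − 0.9 π* + 0.4 ỹ
1.9 π = 3.27 − 0.4 + 0.9 × 2.8 − 0.4 × (-5.4) = 7.55
π = 7.55 / 1.9 = 3.97

3.97%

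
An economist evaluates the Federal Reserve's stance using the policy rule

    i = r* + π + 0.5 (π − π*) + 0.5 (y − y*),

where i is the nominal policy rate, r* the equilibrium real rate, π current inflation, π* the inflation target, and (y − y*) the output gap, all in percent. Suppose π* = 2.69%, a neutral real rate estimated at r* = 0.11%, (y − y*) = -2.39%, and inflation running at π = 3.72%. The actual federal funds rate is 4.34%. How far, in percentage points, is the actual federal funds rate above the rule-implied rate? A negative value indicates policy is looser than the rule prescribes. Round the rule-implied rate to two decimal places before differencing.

1.19 pp

i = 0.11 + 3.72 + 0.5 × (3.72 − 2.69) + 0.5 × (-2.39)
   = 0.11 + 3.72 + 0.515 − 1.195 = 3.15
Deviation = 4.34 − 3.15 = 1.19 pp.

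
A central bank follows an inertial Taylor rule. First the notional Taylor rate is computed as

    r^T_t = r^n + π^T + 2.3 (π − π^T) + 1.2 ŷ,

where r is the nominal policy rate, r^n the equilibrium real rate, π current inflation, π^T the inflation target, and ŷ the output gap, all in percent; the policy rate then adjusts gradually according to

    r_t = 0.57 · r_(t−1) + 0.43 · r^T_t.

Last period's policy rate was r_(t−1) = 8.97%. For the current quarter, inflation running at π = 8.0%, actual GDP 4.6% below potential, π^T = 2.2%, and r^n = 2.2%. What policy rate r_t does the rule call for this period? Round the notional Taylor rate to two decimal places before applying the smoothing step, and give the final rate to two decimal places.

10.37%

Output 4.6% below potential → ŷ = -4.6.
r^T_t = 2.2 + 2.2 + 2.3 × (8.0 − 2.2) + 1.2 × (-4.6)
   = 2.2 + 2.2 + 13.34 − 5.52 = 12.22
r_t = 0.57 × 8.97 + 0.43 × 12.22 = 5.1129 + 5.2546 = 10.37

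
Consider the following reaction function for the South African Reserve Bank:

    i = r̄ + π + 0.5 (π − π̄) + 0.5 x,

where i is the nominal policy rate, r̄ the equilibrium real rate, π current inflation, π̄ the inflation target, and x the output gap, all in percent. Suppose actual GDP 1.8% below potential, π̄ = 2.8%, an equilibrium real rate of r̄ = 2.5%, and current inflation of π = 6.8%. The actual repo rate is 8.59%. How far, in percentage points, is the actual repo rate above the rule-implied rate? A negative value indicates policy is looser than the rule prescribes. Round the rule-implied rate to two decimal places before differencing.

Output 1.8% below potential → x = -1.8.
i = 2.5 + 6.8 + 0.5 × (6.8 − 2.8) + 0.5 × (-1.8)
   = 2.5 + 6.8 + 2 − 0.9 = 10.40
Deviation = 8.59 − 10.40 = -1.81 pp.

-1.81 pp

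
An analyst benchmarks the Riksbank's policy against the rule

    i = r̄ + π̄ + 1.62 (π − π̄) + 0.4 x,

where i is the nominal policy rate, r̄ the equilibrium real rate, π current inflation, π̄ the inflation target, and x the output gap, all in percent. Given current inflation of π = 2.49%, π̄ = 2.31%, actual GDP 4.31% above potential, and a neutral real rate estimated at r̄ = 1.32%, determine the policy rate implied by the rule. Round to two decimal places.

Output 4.31% above potential → x = 4.31.
i = 1.32 + 2.31 + 1.62 × (2.49 − 2.31) + 0.4 × 4.31
   = 1.32 + 2.31 + 0.2916 + 1.724 = 5.65

5.65%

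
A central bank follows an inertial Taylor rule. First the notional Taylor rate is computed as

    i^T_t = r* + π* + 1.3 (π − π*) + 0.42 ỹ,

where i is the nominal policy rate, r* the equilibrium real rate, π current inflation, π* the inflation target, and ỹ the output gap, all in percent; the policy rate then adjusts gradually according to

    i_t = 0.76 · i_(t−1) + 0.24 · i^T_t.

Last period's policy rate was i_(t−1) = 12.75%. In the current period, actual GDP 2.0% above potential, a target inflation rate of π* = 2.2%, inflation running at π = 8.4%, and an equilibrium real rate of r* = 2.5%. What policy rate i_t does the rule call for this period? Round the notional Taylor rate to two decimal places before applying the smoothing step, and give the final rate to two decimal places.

Output 2.0% above potential → ỹ = 2.0.
i^T_t = 2.5 + 2.2 + 1.3 × (8.4 − 2.2) + 0.42 × 2.0
   = 2.5 + 2.2 + 8.06 + 0.84 = 13.60
i_t = 0.76 × 12.75 + 0.24 × 13.60 = 9.69 + 3.264 = 12.95

12.95%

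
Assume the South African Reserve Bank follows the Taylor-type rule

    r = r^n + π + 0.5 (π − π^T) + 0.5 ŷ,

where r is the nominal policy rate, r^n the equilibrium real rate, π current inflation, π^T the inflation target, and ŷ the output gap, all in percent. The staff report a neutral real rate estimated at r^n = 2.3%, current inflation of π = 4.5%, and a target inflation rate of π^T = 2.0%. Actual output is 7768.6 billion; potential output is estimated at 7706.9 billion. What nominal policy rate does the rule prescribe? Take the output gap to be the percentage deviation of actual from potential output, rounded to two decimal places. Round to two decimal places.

8.45%

Output gap = 100 × (7768.6 − 7706.9) / 7706.9 = 0.80%.
r = 2.30 + 4.50 + 0.5 × (4.50 − 2.00) + 0.5 × 0.80
   = 2.30 + 4.5 + 1.25 + 0.4 = 8.45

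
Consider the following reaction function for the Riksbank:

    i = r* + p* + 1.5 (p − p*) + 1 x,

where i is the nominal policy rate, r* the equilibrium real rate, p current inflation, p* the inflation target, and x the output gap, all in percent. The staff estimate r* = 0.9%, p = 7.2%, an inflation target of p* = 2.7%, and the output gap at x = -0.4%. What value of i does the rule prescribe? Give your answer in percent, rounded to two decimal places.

9.95%

i = 0.9 + 2.7 + 1.5 × (7.2 − 2.7) + 1 × (-0.4)
   = 0.9 + 2.7 + 6.75 − 0.4 = 9.95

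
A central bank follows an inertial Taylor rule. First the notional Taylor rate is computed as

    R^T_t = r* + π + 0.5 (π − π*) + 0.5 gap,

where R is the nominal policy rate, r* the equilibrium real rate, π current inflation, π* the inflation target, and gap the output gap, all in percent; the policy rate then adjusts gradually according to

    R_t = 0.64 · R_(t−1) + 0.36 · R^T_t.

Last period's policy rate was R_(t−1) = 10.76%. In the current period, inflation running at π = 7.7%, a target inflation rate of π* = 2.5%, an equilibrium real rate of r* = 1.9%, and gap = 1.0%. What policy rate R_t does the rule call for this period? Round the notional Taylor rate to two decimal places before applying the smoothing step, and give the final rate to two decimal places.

11.46%

R^T_t = 1.9 + 7.7 + 0.5 × (7.7 − 2.5) + 0.5 × 1.0
   = 1.9 + 7.7 + 2.6 + 0.5 = 12.70
R_t = 0.64 × 10.76 + 0.36 × 12.70 = 6.8864 + 4.572 = 11.46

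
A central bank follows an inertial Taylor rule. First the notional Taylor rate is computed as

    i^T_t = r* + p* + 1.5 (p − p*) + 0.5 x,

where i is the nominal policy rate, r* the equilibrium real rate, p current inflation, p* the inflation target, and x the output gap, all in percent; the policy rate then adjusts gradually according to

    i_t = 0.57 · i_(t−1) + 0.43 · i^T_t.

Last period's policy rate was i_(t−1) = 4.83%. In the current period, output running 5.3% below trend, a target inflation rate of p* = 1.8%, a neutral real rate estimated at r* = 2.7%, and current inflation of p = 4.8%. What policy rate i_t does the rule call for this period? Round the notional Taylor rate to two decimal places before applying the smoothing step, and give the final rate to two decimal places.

Output 5.3% below potential → x = -5.3.
i^T_t = 2.7 + 1.8 + 1.5 × (4.8 − 1.8) + 0.5 × (-5.3)
   = 2.7 + 1.8 + 4.5 − 2.65 = 6.35
i_t = 0.57 × 4.83 + 0.43 × 6.35 = 2.7531 + 2.7305 = 5.48

5.48%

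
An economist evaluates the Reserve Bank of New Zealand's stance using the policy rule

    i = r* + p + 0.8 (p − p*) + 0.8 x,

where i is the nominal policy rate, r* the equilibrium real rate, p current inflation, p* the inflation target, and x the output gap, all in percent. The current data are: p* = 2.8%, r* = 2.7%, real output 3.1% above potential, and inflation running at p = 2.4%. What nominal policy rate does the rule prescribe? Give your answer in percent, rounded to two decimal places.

Output 3.1% above potential → x = 3.1.
i = 2.7 + 2.4 + 0.8 × (2.4 − 2.8) + 0.8 × 3.1
   = 2.7 + 2.4 − 0.32 + 2.48 = 7.26

7.26%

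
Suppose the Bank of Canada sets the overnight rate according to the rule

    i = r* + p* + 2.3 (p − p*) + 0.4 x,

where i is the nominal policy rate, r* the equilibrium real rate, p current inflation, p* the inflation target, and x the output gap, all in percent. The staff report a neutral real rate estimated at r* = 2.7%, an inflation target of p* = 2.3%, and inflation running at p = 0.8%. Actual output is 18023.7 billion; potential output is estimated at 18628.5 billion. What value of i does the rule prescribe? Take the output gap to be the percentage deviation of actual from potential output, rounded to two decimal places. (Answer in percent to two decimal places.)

Output gap = 100 × (18023.7 − 18628.5) / 18628.5 = -3.25%.
i = 2.70 + 2.30 + 2.3 × (0.80 − 2.30) + 0.4 × (-3.25)
   = 2.70 + 2.3 − 3.45 − 1.3 = 0.25

0.25%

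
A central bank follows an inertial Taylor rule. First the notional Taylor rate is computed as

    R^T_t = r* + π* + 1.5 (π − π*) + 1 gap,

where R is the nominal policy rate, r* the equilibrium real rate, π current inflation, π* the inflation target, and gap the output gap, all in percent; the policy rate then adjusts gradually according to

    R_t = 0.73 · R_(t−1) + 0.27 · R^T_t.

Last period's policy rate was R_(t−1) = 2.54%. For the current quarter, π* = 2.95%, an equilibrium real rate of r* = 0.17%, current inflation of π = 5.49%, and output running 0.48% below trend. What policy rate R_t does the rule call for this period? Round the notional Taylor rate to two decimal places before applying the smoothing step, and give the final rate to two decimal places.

Output 0.48% below potential → gap = -0.48.
R^T_t = 0.17 + 2.95 + 1.5 × (5.49 − 2.95) + 1 × (-0.48)
   = 0.17 + 2.95 + 3.81 − 0.48 = 6.45
R_t = 0.73 × 2.54 + 0.27 × 6.45 = 1.8542 + 1.7415 = 3.60

3.60%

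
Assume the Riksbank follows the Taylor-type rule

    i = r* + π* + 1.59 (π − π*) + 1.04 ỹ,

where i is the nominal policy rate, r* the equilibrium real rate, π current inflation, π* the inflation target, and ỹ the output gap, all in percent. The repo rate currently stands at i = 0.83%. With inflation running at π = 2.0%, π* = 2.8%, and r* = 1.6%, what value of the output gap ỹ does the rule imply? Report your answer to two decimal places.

1.04 ỹ = 0.83 − 1.6 − 2.8 − 1.59 × (2.0 − 2.8) = -2.298
ỹ = -2.298 / 1.04 = -2.21

-2.21%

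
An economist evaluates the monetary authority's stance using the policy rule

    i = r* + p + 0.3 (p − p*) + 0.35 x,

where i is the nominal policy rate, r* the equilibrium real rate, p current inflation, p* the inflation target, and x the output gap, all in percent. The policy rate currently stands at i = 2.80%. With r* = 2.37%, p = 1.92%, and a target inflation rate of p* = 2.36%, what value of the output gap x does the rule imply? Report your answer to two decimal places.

-3.88%

0.35 x = 2.80 − 2.37 − 1.92 − 0.3 × (1.92 − 2.36) = -1.358
x = -1.358 / 0.35 = -3.88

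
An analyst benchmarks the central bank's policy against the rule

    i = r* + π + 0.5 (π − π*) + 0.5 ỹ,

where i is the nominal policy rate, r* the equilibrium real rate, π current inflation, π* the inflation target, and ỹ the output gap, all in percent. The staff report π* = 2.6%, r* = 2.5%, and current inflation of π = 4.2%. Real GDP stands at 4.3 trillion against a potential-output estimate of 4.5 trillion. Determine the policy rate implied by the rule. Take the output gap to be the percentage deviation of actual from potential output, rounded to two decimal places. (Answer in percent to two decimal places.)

Output gap = 100 × (4.3 − 4.5) / 4.5 = -4.44%.
i = 2.50 + 4.20 + 0.5 × (4.20 − 2.60) + 0.5 × (-4.44)
   = 2.50 + 4.2 + 0.8 − 2.22 = 5.28

5.28%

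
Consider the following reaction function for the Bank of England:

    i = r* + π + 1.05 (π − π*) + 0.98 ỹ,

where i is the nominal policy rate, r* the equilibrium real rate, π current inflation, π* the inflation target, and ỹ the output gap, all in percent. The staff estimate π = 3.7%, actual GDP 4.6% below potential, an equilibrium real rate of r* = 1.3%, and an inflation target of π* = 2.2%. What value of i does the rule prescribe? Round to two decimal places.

2.07%

Output 4.6% below potential → ỹ = -4.6.
i = 1.3 + 3.7 + 1.05 × (3.7 − 2.2) + 0.98 × (-4.6)
   = 1.3 + 3.7 + 1.575 − 4.508 = 2.07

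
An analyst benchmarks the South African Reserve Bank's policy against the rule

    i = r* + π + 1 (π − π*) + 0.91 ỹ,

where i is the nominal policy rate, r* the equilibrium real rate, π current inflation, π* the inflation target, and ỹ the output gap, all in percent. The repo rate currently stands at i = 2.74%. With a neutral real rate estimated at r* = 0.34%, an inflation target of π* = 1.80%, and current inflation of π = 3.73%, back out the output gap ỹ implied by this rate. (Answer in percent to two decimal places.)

-3.58%

0.91 ỹ = 2.74 − 0.34 − 3.73 − 1 × (3.73 − 1.80) = -3.26
ỹ = -3.26 / 0.91 = -3.58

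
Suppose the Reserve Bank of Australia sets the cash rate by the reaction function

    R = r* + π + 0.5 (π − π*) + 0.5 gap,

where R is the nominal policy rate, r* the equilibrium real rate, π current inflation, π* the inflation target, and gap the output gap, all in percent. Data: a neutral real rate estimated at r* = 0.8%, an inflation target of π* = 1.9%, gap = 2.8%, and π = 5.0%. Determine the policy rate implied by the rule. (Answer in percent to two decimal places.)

R = 0.8 + 5.0 + 0.5 × (5.0 − 1.9) + 0.5 × 2.8
   = 0.8 + 5 + 1.55 + 1.4 = 8.75

8.75%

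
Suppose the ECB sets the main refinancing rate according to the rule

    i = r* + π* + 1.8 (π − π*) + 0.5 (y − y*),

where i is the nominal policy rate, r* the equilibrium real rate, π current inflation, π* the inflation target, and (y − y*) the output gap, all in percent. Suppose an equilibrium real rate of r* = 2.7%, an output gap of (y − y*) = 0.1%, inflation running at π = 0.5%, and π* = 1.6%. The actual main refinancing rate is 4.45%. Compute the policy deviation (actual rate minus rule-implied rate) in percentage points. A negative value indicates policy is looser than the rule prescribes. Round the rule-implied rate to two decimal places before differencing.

2.08 pp

i = 2.7 + 1.6 + 1.8 × (0.5 − 1.6) + 0.5 × 0.1
   = 2.7 + 1.6 − 1.98 + 0.05 = 2.37
Deviation = 4.45 − 2.37 = 2.08 pp.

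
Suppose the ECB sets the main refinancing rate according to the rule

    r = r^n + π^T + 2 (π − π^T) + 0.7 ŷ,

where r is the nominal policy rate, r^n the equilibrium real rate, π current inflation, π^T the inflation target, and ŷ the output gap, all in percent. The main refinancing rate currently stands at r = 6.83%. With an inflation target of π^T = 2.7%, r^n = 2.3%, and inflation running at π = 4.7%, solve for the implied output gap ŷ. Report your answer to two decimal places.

-3.10%

0.7 ŷ = 6.83 − 2.3 − 2.7 − 2 × (4.7 − 2.7) = -2.17
ŷ = -2.17 / 0.7 = -3.10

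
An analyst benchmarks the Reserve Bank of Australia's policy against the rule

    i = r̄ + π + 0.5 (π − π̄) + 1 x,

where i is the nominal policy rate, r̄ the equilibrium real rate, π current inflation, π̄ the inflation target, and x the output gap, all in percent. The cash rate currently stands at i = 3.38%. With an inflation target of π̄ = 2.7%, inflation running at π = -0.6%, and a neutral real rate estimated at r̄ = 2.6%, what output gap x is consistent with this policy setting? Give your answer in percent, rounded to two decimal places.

1 x = 3.38 − 2.6 − (-0.6) − 0.5 × ((-0.6) − 2.7) = 3.03
x = 3.03 / 1 = 3.03

3.03%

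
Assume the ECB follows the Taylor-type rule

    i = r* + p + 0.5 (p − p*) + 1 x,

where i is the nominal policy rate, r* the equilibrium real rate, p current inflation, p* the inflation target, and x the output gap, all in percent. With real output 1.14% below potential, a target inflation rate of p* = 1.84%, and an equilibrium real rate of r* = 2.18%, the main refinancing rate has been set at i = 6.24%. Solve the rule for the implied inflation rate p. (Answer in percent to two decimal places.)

Output 1.14% below potential → x = -1.14.
Collecting p: i = r* + (1 + 0.5) p − 0.5 p* + 1 x
1.5 p = 6.24 − 2.18 + 0.5 × 1.84 − 1 × (-1.14) = 6.12
p = 6.12 / 1.5 = 4.08

4.08%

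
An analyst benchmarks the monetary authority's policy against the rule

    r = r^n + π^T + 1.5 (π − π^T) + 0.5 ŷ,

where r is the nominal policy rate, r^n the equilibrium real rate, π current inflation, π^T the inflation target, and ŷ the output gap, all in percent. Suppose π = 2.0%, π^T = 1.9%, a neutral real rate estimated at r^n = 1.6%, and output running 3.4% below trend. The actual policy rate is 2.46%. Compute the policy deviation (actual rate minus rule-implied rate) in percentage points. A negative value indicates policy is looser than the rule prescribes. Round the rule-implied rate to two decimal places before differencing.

0.51 pp

Output 3.4% below potential → ŷ = -3.4.
r = 1.6 + 1.9 + 1.5 × (2.0 − 1.9) + 0.5 × (-3.4)
   = 1.6 + 1.9 + 0.15 − 1.7 = 1.95
Deviation = 2.46 − 1.95 = 0.51 pp.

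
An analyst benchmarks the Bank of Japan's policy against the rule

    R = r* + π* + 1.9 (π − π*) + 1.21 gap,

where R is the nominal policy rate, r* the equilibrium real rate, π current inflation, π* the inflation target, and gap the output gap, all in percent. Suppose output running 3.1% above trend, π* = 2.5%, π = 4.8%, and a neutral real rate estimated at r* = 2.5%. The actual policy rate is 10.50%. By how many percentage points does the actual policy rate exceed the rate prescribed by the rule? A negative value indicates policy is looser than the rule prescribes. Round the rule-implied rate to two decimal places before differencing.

Output 3.1% above potential → gap = 3.1.
R = 2.5 + 2.5 + 1.9 × (4.8 − 2.5) + 1.21 × 3.1
   = 2.5 + 2.5 + 4.37 + 3.751 = 13.12
Deviation = 10.50 − 13.12 = -2.62 pp.

-2.62 pp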